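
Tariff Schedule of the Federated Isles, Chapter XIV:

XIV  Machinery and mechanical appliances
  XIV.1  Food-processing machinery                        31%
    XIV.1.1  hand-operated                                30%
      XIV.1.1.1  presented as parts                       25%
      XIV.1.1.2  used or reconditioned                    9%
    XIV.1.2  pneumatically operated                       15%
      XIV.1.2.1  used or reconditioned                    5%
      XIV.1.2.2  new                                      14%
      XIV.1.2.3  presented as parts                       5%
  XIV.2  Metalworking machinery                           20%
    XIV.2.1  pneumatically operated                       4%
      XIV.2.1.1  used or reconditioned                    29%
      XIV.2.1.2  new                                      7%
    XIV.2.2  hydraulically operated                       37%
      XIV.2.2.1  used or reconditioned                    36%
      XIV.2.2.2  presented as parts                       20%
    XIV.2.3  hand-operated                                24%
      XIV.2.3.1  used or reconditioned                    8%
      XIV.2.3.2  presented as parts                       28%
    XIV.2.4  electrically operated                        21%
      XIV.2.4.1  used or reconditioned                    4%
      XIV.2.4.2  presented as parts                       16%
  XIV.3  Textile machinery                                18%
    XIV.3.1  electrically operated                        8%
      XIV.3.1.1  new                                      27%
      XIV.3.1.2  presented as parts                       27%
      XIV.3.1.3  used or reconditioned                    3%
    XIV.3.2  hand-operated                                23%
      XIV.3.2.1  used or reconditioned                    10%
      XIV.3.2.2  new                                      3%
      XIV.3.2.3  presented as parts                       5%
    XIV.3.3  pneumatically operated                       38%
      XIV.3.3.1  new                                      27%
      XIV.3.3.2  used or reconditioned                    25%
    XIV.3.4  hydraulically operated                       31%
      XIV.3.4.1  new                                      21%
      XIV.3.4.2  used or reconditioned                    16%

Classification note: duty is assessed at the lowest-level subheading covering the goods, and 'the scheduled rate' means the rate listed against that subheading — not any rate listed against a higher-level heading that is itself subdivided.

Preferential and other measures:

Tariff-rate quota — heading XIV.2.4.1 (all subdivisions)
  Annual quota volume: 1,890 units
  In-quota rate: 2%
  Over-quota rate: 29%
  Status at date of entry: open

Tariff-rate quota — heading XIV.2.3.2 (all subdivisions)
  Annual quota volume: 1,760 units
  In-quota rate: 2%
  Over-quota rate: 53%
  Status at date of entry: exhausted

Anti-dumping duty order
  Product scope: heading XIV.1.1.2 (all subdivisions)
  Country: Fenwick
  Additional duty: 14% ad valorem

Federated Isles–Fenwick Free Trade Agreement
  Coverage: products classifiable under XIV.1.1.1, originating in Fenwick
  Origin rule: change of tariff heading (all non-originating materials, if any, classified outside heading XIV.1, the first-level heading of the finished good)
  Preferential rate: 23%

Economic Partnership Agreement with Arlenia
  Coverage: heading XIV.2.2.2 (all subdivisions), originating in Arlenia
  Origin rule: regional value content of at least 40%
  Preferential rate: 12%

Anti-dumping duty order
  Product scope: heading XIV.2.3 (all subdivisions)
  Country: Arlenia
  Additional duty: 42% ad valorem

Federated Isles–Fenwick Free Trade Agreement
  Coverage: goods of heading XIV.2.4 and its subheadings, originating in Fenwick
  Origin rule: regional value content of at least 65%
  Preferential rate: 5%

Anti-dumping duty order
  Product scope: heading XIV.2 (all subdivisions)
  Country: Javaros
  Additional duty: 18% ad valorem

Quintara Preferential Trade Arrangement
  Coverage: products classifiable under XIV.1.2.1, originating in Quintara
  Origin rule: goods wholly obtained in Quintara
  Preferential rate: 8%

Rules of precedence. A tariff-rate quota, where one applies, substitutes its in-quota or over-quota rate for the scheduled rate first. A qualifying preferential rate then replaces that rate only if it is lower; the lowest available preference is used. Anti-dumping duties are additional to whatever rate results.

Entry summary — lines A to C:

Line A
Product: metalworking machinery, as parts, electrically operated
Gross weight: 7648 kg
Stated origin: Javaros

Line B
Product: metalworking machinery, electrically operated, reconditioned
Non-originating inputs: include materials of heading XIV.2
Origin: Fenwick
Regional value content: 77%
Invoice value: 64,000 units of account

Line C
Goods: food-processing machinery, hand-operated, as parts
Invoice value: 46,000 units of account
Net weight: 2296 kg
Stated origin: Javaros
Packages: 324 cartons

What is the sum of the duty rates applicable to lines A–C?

Line A: metalworking → XIV.2; electrically operated → XIV.2.4; as parts → XIV.2.4.2. Scheduled 16%. anti-dumping (Javaros, XIV.2): +18%; total 16% + 18% = 34%. → 34%.
Line B: metalworking → XIV.2; electrically operated → XIV.2.4; reconditioned → XIV.2.4.1. Scheduled 4%. quota on XIV.2.4.1 open → in-quota 2%; Fenwick agreement on XIV.1.1.1: XIV.2.4.1 not covered; Fenwick agreement on XIV.2.4: RVC ≥ 65% → 5% available; preference 5% not lower than 2% → no reduction. → 2%.
Line C: food-processing → XIV.1; hand-operated → XIV.1.1; as parts → XIV.1.1.1. Scheduled 25%. No special measure applies. → 25%.
Sum: 34% + 2% + 25% = 61%.

61%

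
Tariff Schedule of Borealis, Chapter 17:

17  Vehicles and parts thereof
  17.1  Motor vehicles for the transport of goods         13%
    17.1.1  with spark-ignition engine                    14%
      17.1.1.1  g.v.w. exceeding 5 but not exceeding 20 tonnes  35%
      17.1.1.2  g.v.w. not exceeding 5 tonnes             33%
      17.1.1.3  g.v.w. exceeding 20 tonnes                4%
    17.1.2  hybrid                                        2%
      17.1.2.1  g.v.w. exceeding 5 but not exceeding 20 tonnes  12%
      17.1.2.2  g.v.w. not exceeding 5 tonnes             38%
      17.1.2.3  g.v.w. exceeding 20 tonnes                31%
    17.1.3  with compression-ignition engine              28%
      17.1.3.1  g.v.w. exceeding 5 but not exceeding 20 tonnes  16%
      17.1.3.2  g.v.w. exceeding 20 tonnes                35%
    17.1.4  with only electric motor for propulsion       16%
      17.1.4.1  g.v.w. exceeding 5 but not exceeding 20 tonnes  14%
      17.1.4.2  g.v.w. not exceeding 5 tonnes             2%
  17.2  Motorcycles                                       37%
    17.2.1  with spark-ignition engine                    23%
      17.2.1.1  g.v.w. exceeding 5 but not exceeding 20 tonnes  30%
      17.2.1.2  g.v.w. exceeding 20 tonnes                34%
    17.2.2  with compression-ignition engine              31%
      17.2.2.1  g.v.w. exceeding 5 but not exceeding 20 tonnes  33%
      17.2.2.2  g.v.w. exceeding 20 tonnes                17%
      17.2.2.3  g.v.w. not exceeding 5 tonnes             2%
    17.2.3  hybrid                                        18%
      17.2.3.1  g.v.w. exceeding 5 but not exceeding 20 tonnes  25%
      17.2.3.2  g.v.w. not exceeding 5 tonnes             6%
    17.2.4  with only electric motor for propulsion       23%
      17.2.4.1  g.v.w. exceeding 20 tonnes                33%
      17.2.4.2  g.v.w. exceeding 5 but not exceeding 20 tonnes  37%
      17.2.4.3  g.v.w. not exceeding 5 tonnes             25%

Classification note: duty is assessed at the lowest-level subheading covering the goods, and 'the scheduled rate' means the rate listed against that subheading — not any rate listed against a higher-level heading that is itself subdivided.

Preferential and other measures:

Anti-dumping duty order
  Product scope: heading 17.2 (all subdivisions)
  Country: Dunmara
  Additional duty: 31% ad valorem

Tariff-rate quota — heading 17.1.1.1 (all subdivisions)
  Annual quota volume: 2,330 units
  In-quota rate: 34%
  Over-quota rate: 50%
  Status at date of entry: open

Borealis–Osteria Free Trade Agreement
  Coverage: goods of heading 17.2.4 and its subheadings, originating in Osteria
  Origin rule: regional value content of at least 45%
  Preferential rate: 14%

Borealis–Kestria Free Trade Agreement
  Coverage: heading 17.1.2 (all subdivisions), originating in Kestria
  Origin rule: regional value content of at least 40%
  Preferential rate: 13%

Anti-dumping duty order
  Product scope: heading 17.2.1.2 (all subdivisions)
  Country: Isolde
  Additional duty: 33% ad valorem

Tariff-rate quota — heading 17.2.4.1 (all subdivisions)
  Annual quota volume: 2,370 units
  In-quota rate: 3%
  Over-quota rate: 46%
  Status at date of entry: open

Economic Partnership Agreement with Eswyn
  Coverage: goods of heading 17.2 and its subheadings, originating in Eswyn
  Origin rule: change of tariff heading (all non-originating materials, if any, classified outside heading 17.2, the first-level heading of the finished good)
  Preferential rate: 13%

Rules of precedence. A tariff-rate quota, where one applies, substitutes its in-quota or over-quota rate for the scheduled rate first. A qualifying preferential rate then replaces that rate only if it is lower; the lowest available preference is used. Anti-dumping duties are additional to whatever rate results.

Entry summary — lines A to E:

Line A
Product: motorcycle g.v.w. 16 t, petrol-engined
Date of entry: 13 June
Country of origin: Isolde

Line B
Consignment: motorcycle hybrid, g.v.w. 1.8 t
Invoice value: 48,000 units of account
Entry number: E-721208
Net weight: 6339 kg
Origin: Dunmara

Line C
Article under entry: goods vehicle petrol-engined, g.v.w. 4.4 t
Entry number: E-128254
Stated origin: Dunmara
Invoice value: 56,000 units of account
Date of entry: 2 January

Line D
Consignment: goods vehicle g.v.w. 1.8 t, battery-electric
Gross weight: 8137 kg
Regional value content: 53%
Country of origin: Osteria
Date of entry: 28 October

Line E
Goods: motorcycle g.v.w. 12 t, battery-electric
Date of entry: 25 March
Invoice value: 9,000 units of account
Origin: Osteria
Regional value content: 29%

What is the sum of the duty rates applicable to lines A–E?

Line A: motorcycle → 17.2; petrol-engined → 17.2.1; g.v.w. 16 t → 17.2.1.1. Scheduled 30%. No special measure applies. → 30%.
Line B: motorcycle → 17.2; hybrid → 17.2.3; g.v.w. 1.8 t → 17.2.3.2. Scheduled 6%. anti-dumping (Dunmara, 17.2): +31%; total 6% + 31% = 37%. → 37%.
Line C: goods vehicle → 17.1; petrol-engined → 17.1.1; g.v.w. 4.4 t → 17.1.1.2. Scheduled 33%. No special measure applies. → 33%.
Line D: goods vehicle → 17.1; battery-electric → 17.1.4; g.v.w. 1.8 t → 17.1.4.2. Scheduled 2%. Osteria agreement on 17.2.4: 17.1.4.2 not covered. → 2%.
Line E: motorcycle → 17.2; battery-electric → 17.2.4; g.v.w. 12 t → 17.2.4.2. Scheduled 37%. Osteria agreement on 17.2.4: RVC < 45%. → 37%.
Sum: 30% + 37% + 33% + 2% + 37% = 139%.

139%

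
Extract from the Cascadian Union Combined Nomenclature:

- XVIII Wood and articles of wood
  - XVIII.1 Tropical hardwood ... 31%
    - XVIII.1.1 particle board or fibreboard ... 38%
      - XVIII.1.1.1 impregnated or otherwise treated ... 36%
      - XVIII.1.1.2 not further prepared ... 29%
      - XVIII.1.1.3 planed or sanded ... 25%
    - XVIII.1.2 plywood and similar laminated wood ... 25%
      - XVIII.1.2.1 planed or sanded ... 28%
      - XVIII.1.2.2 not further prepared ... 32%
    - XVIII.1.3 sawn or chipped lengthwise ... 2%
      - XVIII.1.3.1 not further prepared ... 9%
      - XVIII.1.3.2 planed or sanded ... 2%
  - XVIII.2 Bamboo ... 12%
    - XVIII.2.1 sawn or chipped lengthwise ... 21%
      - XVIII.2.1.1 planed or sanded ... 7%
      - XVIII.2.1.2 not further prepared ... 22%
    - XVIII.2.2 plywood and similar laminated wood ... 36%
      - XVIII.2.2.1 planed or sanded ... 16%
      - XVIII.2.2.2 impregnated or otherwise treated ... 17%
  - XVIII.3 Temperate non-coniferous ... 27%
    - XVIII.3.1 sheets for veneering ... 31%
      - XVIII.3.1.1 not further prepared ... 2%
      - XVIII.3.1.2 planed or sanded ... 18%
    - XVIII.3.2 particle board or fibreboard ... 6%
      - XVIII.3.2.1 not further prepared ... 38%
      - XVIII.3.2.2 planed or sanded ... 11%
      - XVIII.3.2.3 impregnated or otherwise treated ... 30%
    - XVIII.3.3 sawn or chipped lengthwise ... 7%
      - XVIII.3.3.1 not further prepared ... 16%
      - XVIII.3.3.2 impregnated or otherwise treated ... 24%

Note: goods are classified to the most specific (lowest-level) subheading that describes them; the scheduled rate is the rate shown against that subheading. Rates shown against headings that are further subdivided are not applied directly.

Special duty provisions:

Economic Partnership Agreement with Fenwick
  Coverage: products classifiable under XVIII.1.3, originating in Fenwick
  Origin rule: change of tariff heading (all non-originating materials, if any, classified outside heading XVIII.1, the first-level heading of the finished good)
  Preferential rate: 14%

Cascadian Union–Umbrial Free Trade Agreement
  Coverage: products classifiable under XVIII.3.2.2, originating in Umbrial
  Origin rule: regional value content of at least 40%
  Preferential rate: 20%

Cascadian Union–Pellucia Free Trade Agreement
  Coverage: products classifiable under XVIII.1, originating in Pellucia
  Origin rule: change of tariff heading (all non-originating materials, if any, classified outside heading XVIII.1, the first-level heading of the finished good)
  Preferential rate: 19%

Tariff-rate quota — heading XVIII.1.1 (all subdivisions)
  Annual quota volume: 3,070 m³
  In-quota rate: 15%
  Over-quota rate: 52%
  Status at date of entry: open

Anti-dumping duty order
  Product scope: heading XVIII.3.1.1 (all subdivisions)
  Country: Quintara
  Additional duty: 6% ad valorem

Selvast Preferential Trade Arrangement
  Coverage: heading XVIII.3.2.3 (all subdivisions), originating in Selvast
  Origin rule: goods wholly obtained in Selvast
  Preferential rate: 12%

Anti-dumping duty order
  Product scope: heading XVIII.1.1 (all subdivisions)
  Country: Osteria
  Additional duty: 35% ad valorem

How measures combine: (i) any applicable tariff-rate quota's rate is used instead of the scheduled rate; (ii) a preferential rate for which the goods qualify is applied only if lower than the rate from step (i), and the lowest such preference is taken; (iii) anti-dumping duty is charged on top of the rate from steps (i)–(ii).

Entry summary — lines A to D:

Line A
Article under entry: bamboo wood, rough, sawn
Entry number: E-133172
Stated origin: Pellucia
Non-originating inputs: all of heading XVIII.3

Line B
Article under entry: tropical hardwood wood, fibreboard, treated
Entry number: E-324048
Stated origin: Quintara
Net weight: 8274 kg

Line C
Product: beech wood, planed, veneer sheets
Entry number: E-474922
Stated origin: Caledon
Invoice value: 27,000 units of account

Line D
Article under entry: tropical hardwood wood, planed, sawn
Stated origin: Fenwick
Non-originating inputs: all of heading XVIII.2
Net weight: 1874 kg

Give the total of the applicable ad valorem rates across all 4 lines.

Line A: bamboo → XVIII.2; sawn → XVIII.2.1; rough → XVIII.2.1.2. Scheduled 22%. Pellucia agreement on XVIII.1: XVIII.2.1.2 not covered. → 22%.
Line B: tropical hardwood → XVIII.1; fibreboard → XVIII.1.1; treated → XVIII.1.1.1. Scheduled 36%. quota on XVIII.1.1 open → in-quota 15%. → 15%.
Line C: beech → XVIII.3; veneer sheets → XVIII.3.1; planed → XVIII.3.1.2. Scheduled 18%. No special measure applies. → 18%.
Line D: tropical hardwood → XVIII.1; sawn → XVIII.1.3; planed → XVIII.1.3.2. Scheduled 2%. Fenwick agreement on XVIII.1.3: CTH met → 14% available; preference 14% not lower than 2% → no reduction. → 2%.
Sum: 22% + 15% + 18% + 2% = 57%.

57%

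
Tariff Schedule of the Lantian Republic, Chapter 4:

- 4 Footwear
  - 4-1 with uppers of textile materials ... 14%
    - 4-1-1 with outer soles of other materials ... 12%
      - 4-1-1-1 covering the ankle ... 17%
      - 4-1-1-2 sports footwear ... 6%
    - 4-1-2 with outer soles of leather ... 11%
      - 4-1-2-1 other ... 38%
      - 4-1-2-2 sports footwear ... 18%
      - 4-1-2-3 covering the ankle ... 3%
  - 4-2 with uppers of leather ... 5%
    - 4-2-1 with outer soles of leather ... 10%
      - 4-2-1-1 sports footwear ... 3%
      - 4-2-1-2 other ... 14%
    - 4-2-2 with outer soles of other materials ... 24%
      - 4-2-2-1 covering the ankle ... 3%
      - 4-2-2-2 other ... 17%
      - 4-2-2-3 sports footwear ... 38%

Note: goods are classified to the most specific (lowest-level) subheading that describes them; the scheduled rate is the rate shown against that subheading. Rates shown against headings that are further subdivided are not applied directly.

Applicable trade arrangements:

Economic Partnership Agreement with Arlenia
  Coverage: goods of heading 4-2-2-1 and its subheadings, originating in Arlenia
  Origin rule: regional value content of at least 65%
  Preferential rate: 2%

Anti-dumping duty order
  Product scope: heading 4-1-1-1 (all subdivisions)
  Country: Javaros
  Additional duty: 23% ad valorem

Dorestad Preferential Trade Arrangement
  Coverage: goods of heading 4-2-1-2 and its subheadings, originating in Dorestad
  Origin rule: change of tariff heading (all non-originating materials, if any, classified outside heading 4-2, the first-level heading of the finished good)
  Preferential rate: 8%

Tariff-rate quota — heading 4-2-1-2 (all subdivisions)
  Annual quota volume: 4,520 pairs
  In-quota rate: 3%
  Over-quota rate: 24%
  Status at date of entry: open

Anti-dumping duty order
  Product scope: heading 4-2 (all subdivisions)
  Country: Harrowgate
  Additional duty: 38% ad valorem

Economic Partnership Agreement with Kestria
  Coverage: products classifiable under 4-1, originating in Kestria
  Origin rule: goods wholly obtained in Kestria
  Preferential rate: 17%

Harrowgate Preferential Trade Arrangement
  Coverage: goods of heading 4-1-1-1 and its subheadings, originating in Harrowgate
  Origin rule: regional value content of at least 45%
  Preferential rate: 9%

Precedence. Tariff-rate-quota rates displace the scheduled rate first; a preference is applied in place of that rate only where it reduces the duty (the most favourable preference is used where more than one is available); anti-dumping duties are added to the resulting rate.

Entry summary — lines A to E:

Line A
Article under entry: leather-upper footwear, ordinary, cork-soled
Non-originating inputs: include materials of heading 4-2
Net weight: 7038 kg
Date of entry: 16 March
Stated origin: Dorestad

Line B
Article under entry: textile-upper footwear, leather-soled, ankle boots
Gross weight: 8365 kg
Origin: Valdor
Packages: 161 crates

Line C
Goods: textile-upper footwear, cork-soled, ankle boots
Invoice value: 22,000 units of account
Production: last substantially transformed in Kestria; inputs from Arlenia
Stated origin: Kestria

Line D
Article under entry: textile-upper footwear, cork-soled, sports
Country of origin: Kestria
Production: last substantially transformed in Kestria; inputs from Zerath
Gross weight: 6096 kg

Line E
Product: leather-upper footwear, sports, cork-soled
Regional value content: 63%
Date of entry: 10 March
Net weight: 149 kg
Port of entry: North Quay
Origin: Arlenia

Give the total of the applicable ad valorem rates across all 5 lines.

Line A: leather-upper → 4-2; cork-soled → 4-2-2; ordinary → 4-2-2-2. Scheduled 17%. Dorestad agreement on 4-2-1-2: 4-2-2-2 not covered. → 17%.
Line B: textile-upper → 4-1; leather-soled → 4-1-2; ankle boots → 4-1-2-3. Scheduled 3%. No special measure applies. → 3%.
Line C: textile-upper → 4-1; cork-soled → 4-1-1; ankle boots → 4-1-1-1. Scheduled 17%. Kestria agreement on 4-1: not wholly obtained. → 17%.
Line D: textile-upper → 4-1; cork-soled → 4-1-1; sports → 4-1-1-2. Scheduled 6%. Kestria agreement on 4-1: not wholly obtained. → 6%.
Line E: leather-upper → 4-2; cork-soled → 4-2-2; sports → 4-2-2-3. Scheduled 38%. Arlenia agreement on 4-2-2-1: 4-2-2-3 not covered. → 38%.
Sum: 17% + 3% + 17% + 6% + 38% = 81%.

81%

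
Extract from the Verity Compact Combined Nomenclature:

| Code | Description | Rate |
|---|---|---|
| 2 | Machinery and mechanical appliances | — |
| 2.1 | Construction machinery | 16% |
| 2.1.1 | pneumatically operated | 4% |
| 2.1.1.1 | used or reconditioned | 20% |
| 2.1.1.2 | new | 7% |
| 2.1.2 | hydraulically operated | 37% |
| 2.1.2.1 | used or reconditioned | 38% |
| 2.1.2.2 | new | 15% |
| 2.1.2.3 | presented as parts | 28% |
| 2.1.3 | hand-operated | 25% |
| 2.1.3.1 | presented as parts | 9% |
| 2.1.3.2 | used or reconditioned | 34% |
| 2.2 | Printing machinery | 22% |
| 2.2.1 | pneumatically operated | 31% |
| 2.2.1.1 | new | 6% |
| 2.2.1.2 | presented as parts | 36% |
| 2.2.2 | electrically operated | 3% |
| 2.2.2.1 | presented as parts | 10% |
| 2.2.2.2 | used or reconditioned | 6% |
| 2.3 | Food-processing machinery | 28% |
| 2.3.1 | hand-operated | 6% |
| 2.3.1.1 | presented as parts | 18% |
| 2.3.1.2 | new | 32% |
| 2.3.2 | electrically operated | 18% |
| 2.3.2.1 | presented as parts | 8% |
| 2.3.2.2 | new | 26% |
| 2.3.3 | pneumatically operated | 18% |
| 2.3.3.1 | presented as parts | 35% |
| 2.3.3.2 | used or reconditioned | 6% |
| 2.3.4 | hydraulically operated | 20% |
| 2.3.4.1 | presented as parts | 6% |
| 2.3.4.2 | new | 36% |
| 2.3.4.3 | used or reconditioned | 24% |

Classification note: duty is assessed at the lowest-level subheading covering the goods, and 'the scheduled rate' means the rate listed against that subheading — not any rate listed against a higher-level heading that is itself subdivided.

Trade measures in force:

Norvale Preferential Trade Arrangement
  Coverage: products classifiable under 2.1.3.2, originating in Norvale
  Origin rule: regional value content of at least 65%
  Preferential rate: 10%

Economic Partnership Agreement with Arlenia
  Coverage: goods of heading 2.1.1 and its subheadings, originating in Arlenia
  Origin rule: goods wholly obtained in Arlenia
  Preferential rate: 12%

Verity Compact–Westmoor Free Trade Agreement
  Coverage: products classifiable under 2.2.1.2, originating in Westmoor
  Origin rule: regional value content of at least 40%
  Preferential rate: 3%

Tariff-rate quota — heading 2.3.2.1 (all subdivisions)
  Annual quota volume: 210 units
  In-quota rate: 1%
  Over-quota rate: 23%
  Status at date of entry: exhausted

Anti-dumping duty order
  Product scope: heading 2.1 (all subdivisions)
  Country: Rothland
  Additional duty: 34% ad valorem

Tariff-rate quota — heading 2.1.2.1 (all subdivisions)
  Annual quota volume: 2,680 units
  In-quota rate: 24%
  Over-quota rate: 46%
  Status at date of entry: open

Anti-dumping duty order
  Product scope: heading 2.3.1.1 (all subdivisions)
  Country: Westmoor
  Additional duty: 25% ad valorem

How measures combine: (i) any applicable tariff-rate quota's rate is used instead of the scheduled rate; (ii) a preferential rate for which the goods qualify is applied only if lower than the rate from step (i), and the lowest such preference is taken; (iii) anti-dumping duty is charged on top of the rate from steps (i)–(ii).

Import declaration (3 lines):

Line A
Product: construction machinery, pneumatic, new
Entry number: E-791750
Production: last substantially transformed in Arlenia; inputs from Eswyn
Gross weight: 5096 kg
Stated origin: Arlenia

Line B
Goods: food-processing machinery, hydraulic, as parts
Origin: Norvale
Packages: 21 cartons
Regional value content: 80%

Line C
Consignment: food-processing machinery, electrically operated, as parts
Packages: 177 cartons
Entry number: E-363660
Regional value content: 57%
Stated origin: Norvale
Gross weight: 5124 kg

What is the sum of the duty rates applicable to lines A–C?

36%

Line A: construction → 2.1; pneumatic → 2.1.1; new → 2.1.1.2. Scheduled 7%. Arlenia agreement on 2.1.1: not wholly obtained. → 7%.
Line B: food-processing → 2.3; hydraulic → 2.3.4; as parts → 2.3.4.1. Scheduled 6%. Norvale agreement on 2.1.3.2: 2.3.4.1 not covered. → 6%.
Line C: food-processing → 2.3; electrically operated → 2.3.2; as parts → 2.3.2.1. Scheduled 8%. quota on 2.3.2.1 exhausted → over-quota 23%; Norvale agreement on 2.1.3.2: 2.3.2.1 not covered. → 23%.
Sum: 7% + 6% + 23% = 36%.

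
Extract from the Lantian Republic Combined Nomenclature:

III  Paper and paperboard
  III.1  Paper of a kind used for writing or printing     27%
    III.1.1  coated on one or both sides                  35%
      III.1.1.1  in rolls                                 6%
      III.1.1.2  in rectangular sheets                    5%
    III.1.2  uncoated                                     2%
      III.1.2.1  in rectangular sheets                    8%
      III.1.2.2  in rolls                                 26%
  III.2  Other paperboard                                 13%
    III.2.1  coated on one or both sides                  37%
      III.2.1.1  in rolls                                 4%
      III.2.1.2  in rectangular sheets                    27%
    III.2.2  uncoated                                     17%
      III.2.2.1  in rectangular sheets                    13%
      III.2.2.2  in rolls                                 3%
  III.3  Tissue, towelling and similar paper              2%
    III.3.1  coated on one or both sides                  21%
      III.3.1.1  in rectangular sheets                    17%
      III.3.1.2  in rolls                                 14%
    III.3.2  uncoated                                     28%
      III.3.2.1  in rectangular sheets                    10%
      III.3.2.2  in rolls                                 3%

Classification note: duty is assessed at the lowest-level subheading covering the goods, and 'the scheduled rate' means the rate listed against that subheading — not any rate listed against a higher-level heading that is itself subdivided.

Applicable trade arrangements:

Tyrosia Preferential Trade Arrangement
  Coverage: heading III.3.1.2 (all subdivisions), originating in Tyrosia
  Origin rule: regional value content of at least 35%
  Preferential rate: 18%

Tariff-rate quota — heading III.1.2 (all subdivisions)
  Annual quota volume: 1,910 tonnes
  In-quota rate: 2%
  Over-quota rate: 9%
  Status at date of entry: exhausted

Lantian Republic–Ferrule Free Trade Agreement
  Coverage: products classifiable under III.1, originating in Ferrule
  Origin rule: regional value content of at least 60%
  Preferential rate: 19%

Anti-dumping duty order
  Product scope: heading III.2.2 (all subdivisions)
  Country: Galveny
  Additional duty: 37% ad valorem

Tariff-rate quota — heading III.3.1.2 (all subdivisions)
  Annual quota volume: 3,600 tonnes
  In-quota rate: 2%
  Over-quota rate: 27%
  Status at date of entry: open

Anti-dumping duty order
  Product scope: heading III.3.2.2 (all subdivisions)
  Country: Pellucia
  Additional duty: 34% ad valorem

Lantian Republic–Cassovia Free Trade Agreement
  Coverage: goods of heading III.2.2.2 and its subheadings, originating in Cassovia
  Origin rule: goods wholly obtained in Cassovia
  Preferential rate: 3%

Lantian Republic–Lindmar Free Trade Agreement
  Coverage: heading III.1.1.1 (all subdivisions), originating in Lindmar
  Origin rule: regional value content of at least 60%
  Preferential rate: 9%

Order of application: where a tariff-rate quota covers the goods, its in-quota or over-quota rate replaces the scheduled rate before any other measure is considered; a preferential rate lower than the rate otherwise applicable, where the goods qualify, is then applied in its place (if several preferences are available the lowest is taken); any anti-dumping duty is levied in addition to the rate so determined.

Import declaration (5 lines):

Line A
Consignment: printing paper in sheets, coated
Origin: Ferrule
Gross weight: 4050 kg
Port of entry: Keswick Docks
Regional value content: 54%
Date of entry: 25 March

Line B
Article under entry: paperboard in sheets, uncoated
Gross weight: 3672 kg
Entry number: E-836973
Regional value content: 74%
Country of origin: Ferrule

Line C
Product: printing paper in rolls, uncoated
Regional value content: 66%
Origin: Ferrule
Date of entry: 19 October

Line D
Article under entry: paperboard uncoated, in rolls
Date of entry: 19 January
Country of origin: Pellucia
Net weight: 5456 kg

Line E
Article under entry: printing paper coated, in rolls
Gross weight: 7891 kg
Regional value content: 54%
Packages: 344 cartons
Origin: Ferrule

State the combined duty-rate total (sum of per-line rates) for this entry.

Line A: printing paper → III.1; coated → III.1.1; in sheets → III.1.1.2. Scheduled 5%. Ferrule agreement on III.1: RVC < 60%. → 5%.
Line B: paperboard → III.2; uncoated → III.2.2; in sheets → III.2.2.1. Scheduled 13%. Ferrule agreement on III.1: III.2.2.1 not covered. → 13%.
Line C: printing paper → III.1; uncoated → III.1.2; in rolls → III.1.2.2. Scheduled 26%. quota on III.1.2 exhausted → over-quota 9%; Ferrule agreement on III.1: RVC ≥ 60% → 19% available; preference 19% not lower than 9% → no reduction. → 9%.
Line D: paperboard → III.2; uncoated → III.2.2; in rolls → III.2.2.2. Scheduled 3%. No special measure applies. → 3%.
Line E: printing paper → III.1; coated → III.1.1; in rolls → III.1.1.1. Scheduled 6%. Ferrule agreement on III.1: RVC < 60%. → 6%.
Sum: 5% + 13% + 9% + 3% + 6% = 36%.

36%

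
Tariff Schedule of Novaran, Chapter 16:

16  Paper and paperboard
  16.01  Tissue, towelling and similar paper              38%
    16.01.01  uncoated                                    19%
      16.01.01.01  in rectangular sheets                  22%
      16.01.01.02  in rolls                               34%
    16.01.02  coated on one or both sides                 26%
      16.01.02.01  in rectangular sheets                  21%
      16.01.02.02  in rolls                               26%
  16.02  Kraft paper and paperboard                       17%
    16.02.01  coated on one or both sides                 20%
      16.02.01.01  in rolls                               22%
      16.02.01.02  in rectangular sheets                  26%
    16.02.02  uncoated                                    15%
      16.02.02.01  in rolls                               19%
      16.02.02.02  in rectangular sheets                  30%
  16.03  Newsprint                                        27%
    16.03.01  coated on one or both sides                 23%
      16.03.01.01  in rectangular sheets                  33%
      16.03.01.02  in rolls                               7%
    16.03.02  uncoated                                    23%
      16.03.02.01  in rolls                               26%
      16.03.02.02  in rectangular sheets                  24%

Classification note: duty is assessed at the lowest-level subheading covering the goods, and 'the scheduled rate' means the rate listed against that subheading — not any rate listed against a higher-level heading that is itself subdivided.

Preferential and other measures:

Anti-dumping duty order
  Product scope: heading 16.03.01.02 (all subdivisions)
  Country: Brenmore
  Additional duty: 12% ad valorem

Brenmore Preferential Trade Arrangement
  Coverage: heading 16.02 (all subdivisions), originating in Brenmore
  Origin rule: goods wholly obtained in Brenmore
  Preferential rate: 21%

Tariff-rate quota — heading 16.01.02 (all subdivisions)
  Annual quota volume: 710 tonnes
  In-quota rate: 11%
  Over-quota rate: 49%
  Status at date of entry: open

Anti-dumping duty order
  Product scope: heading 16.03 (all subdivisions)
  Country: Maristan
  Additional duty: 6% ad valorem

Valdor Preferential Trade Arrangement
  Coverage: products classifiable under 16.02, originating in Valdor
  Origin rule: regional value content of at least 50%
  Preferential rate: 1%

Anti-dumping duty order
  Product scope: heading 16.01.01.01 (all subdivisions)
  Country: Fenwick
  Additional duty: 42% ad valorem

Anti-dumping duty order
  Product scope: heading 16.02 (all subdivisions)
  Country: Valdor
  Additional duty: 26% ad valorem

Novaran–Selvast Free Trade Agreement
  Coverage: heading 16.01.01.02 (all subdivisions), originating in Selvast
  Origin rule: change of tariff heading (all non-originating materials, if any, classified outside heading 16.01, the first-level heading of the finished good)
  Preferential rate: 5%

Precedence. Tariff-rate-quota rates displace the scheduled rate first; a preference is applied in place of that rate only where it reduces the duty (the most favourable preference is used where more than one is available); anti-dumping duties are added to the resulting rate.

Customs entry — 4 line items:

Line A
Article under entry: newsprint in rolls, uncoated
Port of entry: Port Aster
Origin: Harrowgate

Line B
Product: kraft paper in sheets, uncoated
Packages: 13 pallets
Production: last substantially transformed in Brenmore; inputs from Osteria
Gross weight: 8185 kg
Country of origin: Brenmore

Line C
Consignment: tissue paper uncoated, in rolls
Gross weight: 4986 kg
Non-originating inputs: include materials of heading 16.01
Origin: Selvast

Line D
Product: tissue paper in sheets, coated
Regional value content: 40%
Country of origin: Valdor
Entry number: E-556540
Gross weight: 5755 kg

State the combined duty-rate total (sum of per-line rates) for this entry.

101%

Line A: newsprint → 16.03; uncoated → 16.03.02; in rolls → 16.03.02.01. Scheduled 26%. No special measure applies. → 26%.
Line B: kraft paper → 16.02; uncoated → 16.02.02; in sheets → 16.02.02.02. Scheduled 30%. Brenmore agreement on 16.02: not wholly obtained. → 30%.
Line C: tissue paper → 16.01; uncoated → 16.01.01; in rolls → 16.01.01.02. Scheduled 34%. Selvast agreement on 16.01.01.02: CTH not met. → 34%.
Line D: tissue paper → 16.01; coated → 16.01.02; in sheets → 16.01.02.01. Scheduled 21%. quota on 16.01.02 open → in-quota 11%; Valdor agreement on 16.02: 16.01.02.01 not covered. → 11%.
Sum: 26% + 30% + 34% + 11% = 101%.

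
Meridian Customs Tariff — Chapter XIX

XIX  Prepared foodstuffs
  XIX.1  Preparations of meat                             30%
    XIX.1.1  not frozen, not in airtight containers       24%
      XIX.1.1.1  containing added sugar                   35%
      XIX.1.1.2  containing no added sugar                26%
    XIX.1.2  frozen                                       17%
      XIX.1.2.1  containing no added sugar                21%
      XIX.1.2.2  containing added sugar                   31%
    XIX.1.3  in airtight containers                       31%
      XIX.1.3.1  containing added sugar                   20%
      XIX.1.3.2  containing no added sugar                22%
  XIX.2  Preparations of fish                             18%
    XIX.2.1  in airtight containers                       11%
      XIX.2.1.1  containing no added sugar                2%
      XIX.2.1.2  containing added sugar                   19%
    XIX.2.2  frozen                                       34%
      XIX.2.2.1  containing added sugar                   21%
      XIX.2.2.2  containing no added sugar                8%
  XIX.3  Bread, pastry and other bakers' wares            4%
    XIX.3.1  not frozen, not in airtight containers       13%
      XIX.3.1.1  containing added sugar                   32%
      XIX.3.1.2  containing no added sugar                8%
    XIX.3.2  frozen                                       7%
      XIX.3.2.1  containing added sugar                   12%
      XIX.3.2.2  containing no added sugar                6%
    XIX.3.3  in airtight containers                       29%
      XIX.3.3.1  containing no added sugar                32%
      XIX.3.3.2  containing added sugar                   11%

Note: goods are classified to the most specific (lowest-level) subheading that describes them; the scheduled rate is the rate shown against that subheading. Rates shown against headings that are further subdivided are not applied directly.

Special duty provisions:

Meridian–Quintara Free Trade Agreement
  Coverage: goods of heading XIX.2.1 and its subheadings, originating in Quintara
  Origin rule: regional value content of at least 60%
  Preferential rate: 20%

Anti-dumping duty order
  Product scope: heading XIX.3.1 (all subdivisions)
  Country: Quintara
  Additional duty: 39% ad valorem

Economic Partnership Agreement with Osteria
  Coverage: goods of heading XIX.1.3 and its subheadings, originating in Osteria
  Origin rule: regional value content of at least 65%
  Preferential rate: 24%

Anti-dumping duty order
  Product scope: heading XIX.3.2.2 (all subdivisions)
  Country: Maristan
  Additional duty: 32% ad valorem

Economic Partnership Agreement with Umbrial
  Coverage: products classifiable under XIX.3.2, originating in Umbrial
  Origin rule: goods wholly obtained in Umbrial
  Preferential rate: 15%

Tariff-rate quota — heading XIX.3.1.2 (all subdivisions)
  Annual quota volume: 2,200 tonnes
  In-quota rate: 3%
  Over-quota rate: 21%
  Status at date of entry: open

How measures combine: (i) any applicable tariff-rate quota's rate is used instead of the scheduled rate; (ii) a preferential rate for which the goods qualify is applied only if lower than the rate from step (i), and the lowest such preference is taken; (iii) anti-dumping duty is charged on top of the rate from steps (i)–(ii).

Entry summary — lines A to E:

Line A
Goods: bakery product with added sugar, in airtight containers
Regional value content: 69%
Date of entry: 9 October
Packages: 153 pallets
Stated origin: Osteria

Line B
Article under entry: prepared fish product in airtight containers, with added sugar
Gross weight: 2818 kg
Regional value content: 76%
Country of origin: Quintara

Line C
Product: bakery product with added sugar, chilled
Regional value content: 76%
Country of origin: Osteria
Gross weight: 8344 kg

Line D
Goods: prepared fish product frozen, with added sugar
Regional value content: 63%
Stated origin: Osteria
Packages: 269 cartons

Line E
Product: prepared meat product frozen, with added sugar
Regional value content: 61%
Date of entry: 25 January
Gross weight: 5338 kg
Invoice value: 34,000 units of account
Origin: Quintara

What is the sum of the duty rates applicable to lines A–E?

Line A: bakery product → XIX.3; in airtight containers → XIX.3.3; with added sugar → XIX.3.3.2. Scheduled 11%. Osteria agreement on XIX.1.3: XIX.3.3.2 not covered. → 11%.
Line B: prepared fish product → XIX.2; in airtight containers → XIX.2.1; with added sugar → XIX.2.1.2. Scheduled 19%. Quintara agreement on XIX.2.1: RVC ≥ 60% → 20% available; preference 20% not lower than 19% → no reduction. → 19%.
Line C: bakery product → XIX.3; chilled → XIX.3.1; with added sugar → XIX.3.1.1. Scheduled 32%. Osteria agreement on XIX.1.3: XIX.3.1.1 not covered. → 32%.
Line D: prepared fish product → XIX.2; frozen → XIX.2.2; with added sugar → XIX.2.2.1. Scheduled 21%. Osteria agreement on XIX.1.3: XIX.2.2.1 not covered. → 21%.
Line E: prepared meat product → XIX.1; frozen → XIX.1.2; with added sugar → XIX.1.2.2. Scheduled 31%. Quintara agreement on XIX.2.1: XIX.1.2.2 not covered. → 31%.
Sum: 11% + 19% + 32% + 21% + 31% = 114%.

114%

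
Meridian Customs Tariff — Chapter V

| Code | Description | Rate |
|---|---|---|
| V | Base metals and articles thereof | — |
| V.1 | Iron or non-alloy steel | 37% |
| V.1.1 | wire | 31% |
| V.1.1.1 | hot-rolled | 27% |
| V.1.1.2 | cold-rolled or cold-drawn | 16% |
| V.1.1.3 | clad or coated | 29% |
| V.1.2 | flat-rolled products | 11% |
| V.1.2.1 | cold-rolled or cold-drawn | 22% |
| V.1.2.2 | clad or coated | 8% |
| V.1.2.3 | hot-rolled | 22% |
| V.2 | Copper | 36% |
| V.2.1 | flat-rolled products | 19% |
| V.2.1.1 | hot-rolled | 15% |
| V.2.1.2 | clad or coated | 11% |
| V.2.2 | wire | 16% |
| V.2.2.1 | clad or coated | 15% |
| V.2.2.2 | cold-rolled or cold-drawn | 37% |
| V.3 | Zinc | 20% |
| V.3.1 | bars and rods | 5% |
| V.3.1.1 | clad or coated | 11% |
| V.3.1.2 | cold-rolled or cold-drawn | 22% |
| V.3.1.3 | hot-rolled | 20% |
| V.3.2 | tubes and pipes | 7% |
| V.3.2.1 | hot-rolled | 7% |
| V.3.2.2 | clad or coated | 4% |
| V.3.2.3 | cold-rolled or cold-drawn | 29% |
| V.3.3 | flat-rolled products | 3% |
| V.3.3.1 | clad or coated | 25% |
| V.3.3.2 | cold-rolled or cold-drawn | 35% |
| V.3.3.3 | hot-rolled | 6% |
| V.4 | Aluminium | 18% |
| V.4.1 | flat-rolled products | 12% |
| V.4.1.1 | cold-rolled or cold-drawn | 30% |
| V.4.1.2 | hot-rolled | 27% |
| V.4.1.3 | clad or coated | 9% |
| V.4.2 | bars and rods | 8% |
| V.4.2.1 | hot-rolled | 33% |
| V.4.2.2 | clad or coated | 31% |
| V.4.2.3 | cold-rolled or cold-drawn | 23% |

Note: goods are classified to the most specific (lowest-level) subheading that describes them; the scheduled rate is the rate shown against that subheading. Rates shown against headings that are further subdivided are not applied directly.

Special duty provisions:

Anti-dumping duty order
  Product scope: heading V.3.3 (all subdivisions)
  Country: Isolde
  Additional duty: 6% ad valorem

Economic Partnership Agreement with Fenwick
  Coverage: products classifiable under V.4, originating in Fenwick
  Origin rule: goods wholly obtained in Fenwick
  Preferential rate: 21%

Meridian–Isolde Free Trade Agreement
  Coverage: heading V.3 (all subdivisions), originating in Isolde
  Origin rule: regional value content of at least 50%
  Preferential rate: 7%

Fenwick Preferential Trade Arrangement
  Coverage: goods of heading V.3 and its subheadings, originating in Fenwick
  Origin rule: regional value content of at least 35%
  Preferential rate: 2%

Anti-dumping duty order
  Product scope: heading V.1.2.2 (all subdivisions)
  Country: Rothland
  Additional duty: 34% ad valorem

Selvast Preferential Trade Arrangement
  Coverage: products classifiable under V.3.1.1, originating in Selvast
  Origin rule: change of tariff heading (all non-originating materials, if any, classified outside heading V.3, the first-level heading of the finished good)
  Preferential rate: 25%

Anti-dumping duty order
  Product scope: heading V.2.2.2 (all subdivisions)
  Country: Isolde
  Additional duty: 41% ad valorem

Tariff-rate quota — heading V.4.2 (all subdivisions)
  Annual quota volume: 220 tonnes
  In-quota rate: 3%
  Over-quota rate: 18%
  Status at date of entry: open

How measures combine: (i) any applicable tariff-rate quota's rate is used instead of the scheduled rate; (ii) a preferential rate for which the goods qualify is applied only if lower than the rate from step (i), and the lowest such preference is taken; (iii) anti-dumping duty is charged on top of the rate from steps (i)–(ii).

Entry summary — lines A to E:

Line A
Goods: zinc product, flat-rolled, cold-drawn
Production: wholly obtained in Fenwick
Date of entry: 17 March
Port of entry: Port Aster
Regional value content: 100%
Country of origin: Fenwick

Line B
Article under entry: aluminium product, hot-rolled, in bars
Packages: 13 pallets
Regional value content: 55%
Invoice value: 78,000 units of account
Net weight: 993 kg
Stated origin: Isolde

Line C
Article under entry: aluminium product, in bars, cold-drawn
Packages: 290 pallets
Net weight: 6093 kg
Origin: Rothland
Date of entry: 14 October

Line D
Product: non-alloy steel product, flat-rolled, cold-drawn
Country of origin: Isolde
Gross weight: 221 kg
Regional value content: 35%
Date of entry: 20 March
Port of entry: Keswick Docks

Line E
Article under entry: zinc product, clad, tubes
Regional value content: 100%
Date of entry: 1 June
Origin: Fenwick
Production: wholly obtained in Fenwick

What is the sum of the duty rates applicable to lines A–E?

Line A: zinc → V.3; flat-rolled → V.3.3; cold-drawn → V.3.3.2. Scheduled 35%. Fenwick agreement on V.4: V.3.3.2 not covered; Fenwick agreement on V.3: RVC ≥ 35% → 2% available; preferential 2%. → 2%.
Line B: aluminium → V.4; in bars → V.4.2; hot-rolled → V.4.2.1. Scheduled 33%. quota on V.4.2 open → in-quota 3%; Isolde agreement on V.3: V.4.2.1 not covered. → 3%.
Line C: aluminium → V.4; in bars → V.4.2; cold-drawn → V.4.2.3. Scheduled 23%. quota on V.4.2 open → in-quota 3%. → 3%.
Line D: non-alloy steel → V.1; flat-rolled → V.1.2; cold-drawn → V.1.2.1. Scheduled 22%. Isolde agreement on V.3: V.1.2.1 not covered. → 22%.
Line E: zinc → V.3; tubes → V.3.2; clad → V.3.2.2. Scheduled 4%. Fenwick agreement on V.4: V.3.2.2 not covered; Fenwick agreement on V.3: RVC ≥ 35% → 2% available; preferential 2%. → 2%.
Sum: 2% + 3% + 3% + 22% + 2% = 32%.

32%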